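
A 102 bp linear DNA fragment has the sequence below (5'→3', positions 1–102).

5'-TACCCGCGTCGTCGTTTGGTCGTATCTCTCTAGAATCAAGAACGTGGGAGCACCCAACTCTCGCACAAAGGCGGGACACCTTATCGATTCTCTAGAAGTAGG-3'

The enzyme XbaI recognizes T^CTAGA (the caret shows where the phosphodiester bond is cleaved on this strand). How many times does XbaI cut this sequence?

TCTAGA occurs starting at positions 29, 91.
XbaI cuts at 2 sites.

2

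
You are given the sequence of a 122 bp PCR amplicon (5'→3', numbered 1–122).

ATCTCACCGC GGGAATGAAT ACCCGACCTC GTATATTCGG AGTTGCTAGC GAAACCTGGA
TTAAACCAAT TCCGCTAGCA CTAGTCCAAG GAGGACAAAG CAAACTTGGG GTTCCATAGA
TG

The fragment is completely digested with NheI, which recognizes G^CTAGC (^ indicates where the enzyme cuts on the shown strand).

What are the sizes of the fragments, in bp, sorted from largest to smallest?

48, 45, 29 bp

NheI sites (GCTAGC) start at positions 45, 74.
NheI cuts after the first base of each site, so after positions 45, 74.
Linear molecule, 2 cuts → 3 fragments:
  1–45 → 45 bp
  46–74 → 29 bp
  75–122 → 48 bp
Sorted largest to smallest: 48, 45, 29 bp.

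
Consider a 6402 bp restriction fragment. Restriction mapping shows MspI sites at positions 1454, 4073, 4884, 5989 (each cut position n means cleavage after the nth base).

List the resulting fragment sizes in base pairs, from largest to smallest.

Linear molecule, 4 cuts → 5 fragments:
  1454 − 0 = 1454 bp
  4073 − 1454 = 2619 bp
  4884 − 4073 = 811 bp
  5989 − 4884 = 1105 bp
  6402 − 5989 = 413 bp
Sorted largest to smallest: 2619, 1454, 1105, 811, 413 bp.

2619, 1454, 1105, 811, 413 bp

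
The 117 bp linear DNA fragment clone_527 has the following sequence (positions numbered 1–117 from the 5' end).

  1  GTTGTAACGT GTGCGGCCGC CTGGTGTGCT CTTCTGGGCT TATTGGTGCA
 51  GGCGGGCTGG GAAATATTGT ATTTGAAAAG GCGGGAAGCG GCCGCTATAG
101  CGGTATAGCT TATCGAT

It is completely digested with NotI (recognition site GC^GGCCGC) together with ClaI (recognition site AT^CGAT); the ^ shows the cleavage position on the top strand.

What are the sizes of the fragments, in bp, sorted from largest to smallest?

NotI sites (GCGGCCGC) start at positions 13, 88.
NotI cuts after base 2 of each site, so after positions 14, 89.
The ClaI site (ATCGAT) starts at position 112.
ClaI cuts after base 2 of each site, so after position 113.
Combined cut positions: 14, 89, 113.
Linear molecule, 3 cuts → 4 fragments:
  1–14 → 14 bp
  15–89 → 75 bp
  90–113 → 24 bp
  114–117 → 4 bp
Sorted largest to smallest: 75, 24, 14, 4 bp.

75, 24, 14, 4 bp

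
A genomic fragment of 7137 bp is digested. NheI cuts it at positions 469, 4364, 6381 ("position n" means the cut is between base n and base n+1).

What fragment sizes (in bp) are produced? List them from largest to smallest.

3895, 2017, 756, 469 bp

Linear molecule, 3 cuts → 4 fragments:
  469 − 0 = 469 bp
  4364 − 469 = 3895 bp
  6381 − 4364 = 2017 bp
  7137 − 6381 = 756 bp
Sorted largest to smallest: 3895, 2017, 756, 469 bp.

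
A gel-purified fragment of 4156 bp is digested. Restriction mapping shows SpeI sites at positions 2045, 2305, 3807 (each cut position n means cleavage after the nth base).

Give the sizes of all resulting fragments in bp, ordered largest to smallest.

Linear molecule, 3 cuts → 4 fragments:
  2045 − 0 = 2045 bp
  2305 − 2045 = 260 bp
  3807 − 2305 = 1502 bp
  4156 − 3807 = 349 bp
Sorted largest to smallest: 2045, 1502, 349, 260 bp.

2045, 1502, 349, 260 bp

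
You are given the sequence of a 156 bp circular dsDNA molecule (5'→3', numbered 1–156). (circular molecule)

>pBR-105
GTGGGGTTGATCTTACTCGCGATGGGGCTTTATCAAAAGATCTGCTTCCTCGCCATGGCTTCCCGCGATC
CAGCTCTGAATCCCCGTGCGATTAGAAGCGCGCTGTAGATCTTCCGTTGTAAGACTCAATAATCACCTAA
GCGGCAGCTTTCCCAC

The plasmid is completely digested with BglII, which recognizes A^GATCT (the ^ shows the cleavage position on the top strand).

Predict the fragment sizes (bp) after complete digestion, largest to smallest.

87, 69 bp

BglII sites (AGATCT) start at positions 38, 107.
BglII cuts after the first base of each site, so after positions 38, 107.
Circular molecule, 2 cuts → 2 fragments:
  39–107 → 69 bp
  108–156 then 1–38 → 49 + 38 = 87 bp
Sorted largest to smallest: 87, 69 bp.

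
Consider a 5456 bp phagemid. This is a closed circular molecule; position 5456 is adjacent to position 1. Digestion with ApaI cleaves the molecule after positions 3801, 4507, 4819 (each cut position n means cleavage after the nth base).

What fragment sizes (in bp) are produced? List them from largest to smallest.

Circular molecule, 3 cuts → 3 fragments:
  4507 − 3801 = 706 bp
  4819 − 4507 = 312 bp
  wrap: 5456 − 4819 + 3801 = 4438 bp
Sorted largest to smallest: 4438, 706, 312 bp.

4438, 706, 312 bp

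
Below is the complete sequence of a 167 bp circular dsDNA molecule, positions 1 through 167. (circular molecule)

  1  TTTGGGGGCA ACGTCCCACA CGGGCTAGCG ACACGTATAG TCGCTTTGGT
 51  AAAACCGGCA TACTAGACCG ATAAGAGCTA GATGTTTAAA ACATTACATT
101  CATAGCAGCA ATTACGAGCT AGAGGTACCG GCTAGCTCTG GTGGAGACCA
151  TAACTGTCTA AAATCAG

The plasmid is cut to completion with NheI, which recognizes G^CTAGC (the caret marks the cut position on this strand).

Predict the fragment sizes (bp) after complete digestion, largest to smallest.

107, 60 bp

NheI sites (GCTAGC) start at positions 24, 131.
NheI cuts after the first base of each site, so after positions 24, 131.
Circular molecule, 2 cuts → 2 fragments:
  25–131 → 107 bp
  132–167 then 1–24 → 36 + 24 = 60 bp
Sorted largest to smallest: 107, 60 bp.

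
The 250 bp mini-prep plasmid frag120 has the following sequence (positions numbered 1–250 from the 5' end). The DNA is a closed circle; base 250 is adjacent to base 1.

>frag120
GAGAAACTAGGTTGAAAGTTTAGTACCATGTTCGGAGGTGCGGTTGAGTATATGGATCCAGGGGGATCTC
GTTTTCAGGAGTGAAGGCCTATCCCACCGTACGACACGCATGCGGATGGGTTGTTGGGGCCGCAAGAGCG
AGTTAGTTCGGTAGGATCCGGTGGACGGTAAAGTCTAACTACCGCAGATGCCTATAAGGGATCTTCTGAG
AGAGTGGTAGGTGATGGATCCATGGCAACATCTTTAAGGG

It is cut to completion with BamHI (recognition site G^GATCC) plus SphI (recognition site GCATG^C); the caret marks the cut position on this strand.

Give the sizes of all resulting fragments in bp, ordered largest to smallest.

BamHI sites (GGATCC) start at positions 54, 154, 226.
BamHI cuts after the first base of each site, so after positions 54, 154, 226.
The SphI site (GCATGC) starts at position 108.
SphI cuts after base 5 of each site (before the last base), so after position 112.
Combined cut positions: 54, 112, 154, 226.
Circular molecule, 4 cuts → 4 fragments:
  55–112 → 58 bp
  113–154 → 42 bp
  155–226 → 72 bp
  227–250 then 1–54 → 24 + 54 = 78 bp
Sorted largest to smallest: 78, 72, 58, 42 bp.

78, 72, 58, 42 bp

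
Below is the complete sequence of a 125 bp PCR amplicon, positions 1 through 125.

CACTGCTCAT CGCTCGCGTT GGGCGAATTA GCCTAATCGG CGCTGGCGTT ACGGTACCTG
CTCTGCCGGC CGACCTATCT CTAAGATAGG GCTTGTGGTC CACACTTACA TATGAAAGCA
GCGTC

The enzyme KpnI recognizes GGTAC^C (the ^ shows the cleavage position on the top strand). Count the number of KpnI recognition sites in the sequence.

1

GGTACC occurs starting at position 53.
KpnI cuts at 1 site.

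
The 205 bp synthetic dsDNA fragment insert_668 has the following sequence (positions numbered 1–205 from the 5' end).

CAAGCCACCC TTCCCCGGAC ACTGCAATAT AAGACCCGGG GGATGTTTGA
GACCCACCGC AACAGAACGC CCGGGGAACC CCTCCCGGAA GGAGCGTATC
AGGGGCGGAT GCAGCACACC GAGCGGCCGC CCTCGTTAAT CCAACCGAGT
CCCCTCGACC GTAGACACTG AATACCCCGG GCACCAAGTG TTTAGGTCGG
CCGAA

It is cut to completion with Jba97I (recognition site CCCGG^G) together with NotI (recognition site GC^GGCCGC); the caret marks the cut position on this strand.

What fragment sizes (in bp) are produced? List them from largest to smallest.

56, 50, 39, 35, 25 bp

Jba97I sites (CCCGGG) start at positions 35, 70, 176.
Jba97I cuts after base 5 of each site (before the last base), so after positions 39, 74, 180.
The NotI site (GCGGCCGC) starts at position 123.
NotI cuts after base 2 of each site, so after position 124.
Combined cut positions: 39, 74, 124, 180.
Linear molecule, 4 cuts → 5 fragments:
  1–39 → 39 bp
  40–74 → 35 bp
  75–124 → 50 bp
  125–180 → 56 bp
  181–205 → 25 bp
Sorted largest to smallest: 56, 50, 39, 35, 25 bp.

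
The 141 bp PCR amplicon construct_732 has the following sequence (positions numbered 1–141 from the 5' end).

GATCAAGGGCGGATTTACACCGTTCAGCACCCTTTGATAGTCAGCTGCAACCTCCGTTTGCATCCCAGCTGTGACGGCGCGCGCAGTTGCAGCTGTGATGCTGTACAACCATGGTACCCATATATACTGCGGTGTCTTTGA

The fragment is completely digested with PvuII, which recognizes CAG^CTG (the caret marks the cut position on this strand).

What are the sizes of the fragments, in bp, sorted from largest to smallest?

49, 44, 24, 24 bp

PvuII sites (CAGCTG) start at positions 42, 66, 90.
PvuII cuts after base 3 of each site, so after positions 44, 68, 92.
Linear molecule, 3 cuts → 4 fragments:
  1–44 → 44 bp
  45–68 → 24 bp
  69–92 → 24 bp
  93–141 → 49 bp
Sorted largest to smallest: 49, 44, 24, 24 bp.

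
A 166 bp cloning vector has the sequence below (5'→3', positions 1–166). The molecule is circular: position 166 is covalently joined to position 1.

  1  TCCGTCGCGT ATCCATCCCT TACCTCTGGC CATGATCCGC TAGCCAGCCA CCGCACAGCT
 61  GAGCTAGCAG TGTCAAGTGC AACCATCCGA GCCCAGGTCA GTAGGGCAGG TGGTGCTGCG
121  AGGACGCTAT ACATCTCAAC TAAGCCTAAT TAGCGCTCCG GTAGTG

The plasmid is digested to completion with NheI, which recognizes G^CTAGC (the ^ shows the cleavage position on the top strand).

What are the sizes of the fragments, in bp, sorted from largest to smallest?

142, 24 bp

NheI sites (GCTAGC) start at positions 39, 63.
NheI cuts after the first base of each site, so after positions 39, 63.
Circular molecule, 2 cuts → 2 fragments:
  40–63 → 24 bp
  64–166 then 1–39 → 103 + 39 = 142 bp
Sorted largest to smallest: 142, 24 bp.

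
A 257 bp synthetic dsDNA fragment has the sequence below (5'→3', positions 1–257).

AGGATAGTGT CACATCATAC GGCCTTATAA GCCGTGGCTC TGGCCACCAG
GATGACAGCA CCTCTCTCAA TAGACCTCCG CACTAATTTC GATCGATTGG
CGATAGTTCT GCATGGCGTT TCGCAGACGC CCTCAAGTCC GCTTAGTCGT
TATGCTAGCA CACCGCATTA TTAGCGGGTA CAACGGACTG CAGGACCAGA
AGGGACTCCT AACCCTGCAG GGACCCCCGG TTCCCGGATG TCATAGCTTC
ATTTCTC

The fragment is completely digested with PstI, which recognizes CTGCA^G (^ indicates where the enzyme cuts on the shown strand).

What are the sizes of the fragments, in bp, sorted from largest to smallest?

PstI sites (CTGCAG) start at positions 188, 215.
PstI cuts after base 5 of each site (before the last base), so after positions 192, 219.
Linear molecule, 2 cuts → 3 fragments:
  1–192 → 192 bp
  193–219 → 27 bp
  220–257 → 38 bp
Sorted largest to smallest: 192, 38, 27 bp.

192, 38, 27 bp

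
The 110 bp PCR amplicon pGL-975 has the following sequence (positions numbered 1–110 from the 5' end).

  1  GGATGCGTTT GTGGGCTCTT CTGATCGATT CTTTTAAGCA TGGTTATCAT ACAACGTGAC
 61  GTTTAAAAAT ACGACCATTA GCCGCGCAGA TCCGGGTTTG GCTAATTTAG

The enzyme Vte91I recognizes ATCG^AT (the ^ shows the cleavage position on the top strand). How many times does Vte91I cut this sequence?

1

ATCGAT occurs starting at position 24.
Vte91I cuts at 1 site.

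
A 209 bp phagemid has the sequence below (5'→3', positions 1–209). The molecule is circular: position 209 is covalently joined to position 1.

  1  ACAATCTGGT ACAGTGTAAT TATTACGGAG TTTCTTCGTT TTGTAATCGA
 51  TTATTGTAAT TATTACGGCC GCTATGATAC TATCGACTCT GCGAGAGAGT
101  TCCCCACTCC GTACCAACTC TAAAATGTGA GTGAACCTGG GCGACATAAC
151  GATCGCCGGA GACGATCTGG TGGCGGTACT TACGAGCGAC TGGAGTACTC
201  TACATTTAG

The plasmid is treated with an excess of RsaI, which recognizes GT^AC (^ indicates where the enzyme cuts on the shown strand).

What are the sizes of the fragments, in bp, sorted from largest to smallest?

102, 65, 23, 19 bp

RsaI sites (GTAC) start at positions 9, 111, 176, 195.
RsaI cuts after base 2 of each site, so after positions 10, 112, 177, 196.
Circular molecule, 4 cuts → 4 fragments:
  11–112 → 102 bp
  113–177 → 65 bp
  178–196 → 19 bp
  197–209 then 1–10 → 13 + 10 = 23 bp
Sorted largest to smallest: 102, 65, 23, 19 bp.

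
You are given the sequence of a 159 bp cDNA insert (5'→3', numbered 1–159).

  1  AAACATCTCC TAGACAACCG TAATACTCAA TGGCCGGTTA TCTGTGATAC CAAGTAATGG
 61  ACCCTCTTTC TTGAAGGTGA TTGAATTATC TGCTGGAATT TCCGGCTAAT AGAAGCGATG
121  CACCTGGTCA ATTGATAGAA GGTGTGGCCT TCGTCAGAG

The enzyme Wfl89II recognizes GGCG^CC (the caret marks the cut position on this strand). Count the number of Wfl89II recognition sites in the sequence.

No occurrence of GGCGCC is present in the sequence.
Wfl89II does not cut: 0 sites.

0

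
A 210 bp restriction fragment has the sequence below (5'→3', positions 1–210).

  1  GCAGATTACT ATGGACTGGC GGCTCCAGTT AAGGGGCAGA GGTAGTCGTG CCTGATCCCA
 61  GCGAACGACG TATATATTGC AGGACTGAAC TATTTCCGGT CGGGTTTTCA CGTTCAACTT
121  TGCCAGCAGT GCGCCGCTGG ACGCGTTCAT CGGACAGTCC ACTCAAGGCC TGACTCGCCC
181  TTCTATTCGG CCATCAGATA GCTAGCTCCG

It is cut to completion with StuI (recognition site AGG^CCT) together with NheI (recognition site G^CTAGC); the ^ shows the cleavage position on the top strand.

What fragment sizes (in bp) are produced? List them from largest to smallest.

The StuI site (AGGCCT) starts at position 166.
StuI cuts after base 3 of each site, so after position 168.
The NheI site (GCTAGC) starts at position 201.
NheI cuts after the first base of each site, so after position 201.
Combined cut positions: 168, 201.
Linear molecule, 2 cuts → 3 fragments:
  1–168 → 168 bp
  169–201 → 33 bp
  202–210 → 9 bp
Sorted largest to smallest: 168, 33, 9 bp.

168, 33, 9 bp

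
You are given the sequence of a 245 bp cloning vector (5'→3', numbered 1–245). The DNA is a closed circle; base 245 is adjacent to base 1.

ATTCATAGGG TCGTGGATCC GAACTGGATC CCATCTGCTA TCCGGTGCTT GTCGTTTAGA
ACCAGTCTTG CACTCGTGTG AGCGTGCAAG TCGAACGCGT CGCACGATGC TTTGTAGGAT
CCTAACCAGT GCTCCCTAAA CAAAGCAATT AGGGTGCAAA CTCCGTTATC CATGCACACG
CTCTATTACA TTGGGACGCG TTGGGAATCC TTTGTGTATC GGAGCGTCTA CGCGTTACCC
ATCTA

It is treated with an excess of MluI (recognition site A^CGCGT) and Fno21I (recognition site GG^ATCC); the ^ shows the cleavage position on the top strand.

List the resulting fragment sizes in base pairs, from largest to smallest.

78, 68, 34, 31, 23, 11 bp

MluI sites (ACGCGT) start at positions 95, 196, 230.
MluI cuts after the first base of each site, so after positions 95, 196, 230.
Fno21I sites (GGATCC) start at positions 15, 26, 117.
Fno21I cuts after base 2 of each site, so after positions 16, 27, 118.
Combined cut positions: 16, 27, 95, 118, 196, 230.
Circular molecule, 6 cuts → 6 fragments:
  17–27 → 11 bp
  28–95 → 68 bp
  96–118 → 23 bp
  119–196 → 78 bp
  197–230 → 34 bp
  231–245 then 1–16 → 15 + 16 = 31 bp
Sorted largest to smallest: 78, 68, 34, 31, 23, 11 bp.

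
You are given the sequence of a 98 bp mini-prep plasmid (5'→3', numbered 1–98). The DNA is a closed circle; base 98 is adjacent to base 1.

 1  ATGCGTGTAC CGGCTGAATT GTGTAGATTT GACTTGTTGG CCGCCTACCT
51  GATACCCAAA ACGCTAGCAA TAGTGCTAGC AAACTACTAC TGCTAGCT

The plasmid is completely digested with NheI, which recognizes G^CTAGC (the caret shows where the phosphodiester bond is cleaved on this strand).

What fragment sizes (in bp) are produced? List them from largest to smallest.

69, 17, 12 bp

NheI sites (GCTAGC) start at positions 63, 75, 92.
NheI cuts after the first base of each site, so after positions 63, 75, 92.
Circular molecule, 3 cuts → 3 fragments:
  64–75 → 12 bp
  76–92 → 17 bp
  93–98 then 1–63 → 6 + 63 = 69 bp
Sorted largest to smallest: 69, 17, 12 bp.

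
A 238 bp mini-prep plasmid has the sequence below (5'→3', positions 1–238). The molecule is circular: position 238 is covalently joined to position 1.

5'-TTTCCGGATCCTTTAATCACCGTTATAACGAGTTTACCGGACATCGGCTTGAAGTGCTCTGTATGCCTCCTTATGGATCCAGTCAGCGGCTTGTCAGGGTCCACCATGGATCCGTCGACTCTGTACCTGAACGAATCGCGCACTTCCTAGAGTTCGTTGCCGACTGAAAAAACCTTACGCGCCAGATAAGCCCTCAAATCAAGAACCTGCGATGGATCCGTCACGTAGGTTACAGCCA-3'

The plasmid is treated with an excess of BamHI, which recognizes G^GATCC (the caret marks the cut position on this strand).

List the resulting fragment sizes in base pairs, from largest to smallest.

BamHI sites (GGATCC) start at positions 6, 75, 108, 214.
BamHI cuts after the first base of each site, so after positions 6, 75, 108, 214.
Circular molecule, 4 cuts → 4 fragments:
  7–75 → 69 bp
  76–108 → 33 bp
  109–214 → 106 bp
  215–238 then 1–6 → 24 + 6 = 30 bp
Sorted largest to smallest: 106, 69, 33, 30 bp.

106, 69, 33, 30 bp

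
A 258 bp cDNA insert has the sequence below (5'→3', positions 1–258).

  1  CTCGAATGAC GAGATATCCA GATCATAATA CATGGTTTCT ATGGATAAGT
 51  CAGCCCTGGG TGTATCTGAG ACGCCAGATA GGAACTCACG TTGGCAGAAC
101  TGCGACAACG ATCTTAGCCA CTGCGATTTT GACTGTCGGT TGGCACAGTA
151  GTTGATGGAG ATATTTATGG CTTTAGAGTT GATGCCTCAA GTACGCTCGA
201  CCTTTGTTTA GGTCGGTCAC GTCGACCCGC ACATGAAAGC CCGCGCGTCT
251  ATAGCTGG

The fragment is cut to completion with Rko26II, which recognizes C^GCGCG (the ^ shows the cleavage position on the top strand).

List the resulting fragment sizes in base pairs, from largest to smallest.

242, 16 bp

The Rko26II site (CGCGCG) starts at position 242.
Rko26II cuts after the first base of each site, so after position 242.
Linear molecule, 1 cut → 2 fragments:
  1–242 → 242 bp
  243–258 → 16 bp
Sorted largest to smallest: 242, 16 bp.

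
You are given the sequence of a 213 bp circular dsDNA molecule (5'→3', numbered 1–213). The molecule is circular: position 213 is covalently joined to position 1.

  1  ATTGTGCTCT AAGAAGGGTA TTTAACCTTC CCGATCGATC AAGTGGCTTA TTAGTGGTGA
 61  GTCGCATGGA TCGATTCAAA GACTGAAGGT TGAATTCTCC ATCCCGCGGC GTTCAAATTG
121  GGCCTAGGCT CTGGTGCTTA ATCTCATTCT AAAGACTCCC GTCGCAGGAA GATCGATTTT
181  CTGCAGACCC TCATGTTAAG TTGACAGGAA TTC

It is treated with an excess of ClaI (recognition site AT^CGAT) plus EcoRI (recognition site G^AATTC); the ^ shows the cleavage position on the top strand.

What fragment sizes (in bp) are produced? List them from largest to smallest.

ClaI sites (ATCGAT) start at positions 34, 70, 172.
ClaI cuts after base 2 of each site, so after positions 35, 71, 173.
EcoRI sites (GAATTC) start at positions 92, 208.
EcoRI cuts after the first base of each site, so after positions 92, 208.
Combined cut positions: 35, 71, 92, 173, 208.
Circular molecule, 5 cuts → 5 fragments:
  36–71 → 36 bp
  72–92 → 21 bp
  93–173 → 81 bp
  174–208 → 35 bp
  209–213 then 1–35 → 5 + 35 = 40 bp
Sorted largest to smallest: 81, 40, 36, 35, 21 bp.

81, 40, 36, 35, 21 bp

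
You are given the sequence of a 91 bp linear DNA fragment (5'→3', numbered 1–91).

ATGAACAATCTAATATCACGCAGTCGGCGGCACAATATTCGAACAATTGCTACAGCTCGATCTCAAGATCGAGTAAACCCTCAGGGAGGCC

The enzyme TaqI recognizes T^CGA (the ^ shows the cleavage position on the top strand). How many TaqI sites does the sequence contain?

TCGA occurs starting at positions 39, 57, 69.
TaqI cuts at 3 sites.

3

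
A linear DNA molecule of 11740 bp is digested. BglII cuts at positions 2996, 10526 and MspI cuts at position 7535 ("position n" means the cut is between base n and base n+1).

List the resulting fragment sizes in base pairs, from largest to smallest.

Combined cut positions (sorted): 2996, 7535, 10526.
Linear molecule, 3 cuts → 4 fragments:
  2996 − 0 = 2996 bp
  7535 − 2996 = 4539 bp
  10526 − 7535 = 2991 bp
  11740 − 10526 = 1214 bp
Sorted largest to smallest: 4539, 2996, 2991, 1214 bp.

4539, 2996, 2991, 1214 bp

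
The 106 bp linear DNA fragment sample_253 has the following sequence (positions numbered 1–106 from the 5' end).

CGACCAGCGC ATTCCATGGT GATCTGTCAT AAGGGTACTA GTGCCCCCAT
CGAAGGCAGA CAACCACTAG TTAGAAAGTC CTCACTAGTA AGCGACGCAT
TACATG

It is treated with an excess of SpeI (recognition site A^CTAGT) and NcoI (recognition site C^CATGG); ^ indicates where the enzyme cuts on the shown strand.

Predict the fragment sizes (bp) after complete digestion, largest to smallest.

29, 23, 22, 18, 14 bp

SpeI sites (ACTAGT) start at positions 37, 66, 84.
SpeI cuts after the first base of each site, so after positions 37, 66, 84.
The NcoI site (CCATGG) starts at position 14.
NcoI cuts after the first base of each site, so after position 14.
Combined cut positions: 14, 37, 66, 84.
Linear molecule, 4 cuts → 5 fragments:
  1–14 → 14 bp
  15–37 → 23 bp
  38–66 → 29 bp
  67–84 → 18 bp
  85–106 → 22 bp
Sorted largest to smallest: 29, 23, 22, 18, 14 bp.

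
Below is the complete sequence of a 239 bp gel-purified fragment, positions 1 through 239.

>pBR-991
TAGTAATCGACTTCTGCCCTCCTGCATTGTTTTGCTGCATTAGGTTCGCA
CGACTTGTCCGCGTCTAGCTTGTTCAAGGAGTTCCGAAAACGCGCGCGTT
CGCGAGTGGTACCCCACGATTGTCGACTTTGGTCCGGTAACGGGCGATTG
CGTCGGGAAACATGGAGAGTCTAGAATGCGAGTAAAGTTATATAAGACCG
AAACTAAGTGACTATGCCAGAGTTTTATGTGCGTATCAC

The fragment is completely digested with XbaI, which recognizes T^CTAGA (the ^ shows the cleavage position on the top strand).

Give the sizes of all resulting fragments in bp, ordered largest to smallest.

170, 69 bp

The XbaI site (TCTAGA) starts at position 170.
XbaI cuts after the first base of each site, so after position 170.
Linear molecule, 1 cut → 2 fragments:
  1–170 → 170 bp
  171–239 → 69 bp
Sorted largest to smallest: 170, 69 bp.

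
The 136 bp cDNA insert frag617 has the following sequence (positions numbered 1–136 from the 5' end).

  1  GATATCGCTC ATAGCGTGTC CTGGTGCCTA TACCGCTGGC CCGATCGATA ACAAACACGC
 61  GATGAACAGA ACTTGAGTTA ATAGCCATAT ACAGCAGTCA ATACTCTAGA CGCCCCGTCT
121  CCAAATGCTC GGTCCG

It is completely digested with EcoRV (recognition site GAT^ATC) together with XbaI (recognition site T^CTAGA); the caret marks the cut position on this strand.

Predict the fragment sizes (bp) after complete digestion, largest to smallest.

102, 31, 3 bp

The EcoRV site (GATATC) starts at position 1.
EcoRV cuts after base 3 of each site, so after position 3.
The XbaI site (TCTAGA) starts at position 105.
XbaI cuts after the first base of each site, so after position 105.
Combined cut positions: 3, 105.
Linear molecule, 2 cuts → 3 fragments:
  1–3 → 3 bp
  4–105 → 102 bp
  106–136 → 31 bp
Sorted largest to smallest: 102, 31, 3 bp.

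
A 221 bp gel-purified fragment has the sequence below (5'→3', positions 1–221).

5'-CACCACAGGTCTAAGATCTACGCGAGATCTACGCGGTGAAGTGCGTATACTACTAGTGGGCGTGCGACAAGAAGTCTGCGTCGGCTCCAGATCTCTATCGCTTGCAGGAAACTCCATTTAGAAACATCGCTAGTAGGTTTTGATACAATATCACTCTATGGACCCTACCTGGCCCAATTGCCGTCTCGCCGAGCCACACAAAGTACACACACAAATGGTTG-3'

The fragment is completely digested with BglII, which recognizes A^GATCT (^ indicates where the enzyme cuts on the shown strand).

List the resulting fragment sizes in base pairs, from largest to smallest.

132, 64, 14, 11 bp

BglII sites (AGATCT) start at positions 14, 25, 89.
BglII cuts after the first base of each site, so after positions 14, 25, 89.
Linear molecule, 3 cuts → 4 fragments:
  1–14 → 14 bp
  15–25 → 11 bp
  26–89 → 64 bp
  90–221 → 132 bp
Sorted largest to smallest: 132, 64, 14, 11 bp.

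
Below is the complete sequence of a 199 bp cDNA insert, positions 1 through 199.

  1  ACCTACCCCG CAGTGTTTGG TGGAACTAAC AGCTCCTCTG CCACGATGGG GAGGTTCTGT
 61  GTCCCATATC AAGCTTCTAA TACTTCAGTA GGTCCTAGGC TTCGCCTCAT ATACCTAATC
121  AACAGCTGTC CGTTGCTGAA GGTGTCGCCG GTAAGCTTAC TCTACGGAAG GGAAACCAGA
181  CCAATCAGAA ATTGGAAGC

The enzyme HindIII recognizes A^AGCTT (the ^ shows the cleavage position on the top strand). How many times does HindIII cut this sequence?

AAGCTT occurs starting at positions 71, 153.
HindIII cuts at 2 sites.

2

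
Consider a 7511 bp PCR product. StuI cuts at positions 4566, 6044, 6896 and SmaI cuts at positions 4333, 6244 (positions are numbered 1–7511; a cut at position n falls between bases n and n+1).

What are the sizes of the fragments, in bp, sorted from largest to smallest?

4333, 1478, 652, 615, 233, 200 bp

Combined cut positions (sorted): 4333, 4566, 6044, 6244, 6896.
Linear molecule, 5 cuts → 6 fragments:
  4333 − 0 = 4333 bp
  4566 − 4333 = 233 bp
  6044 − 4566 = 1478 bp
  6244 − 6044 = 200 bp
  6896 − 6244 = 652 bp
  7511 − 6896 = 615 bp
Sorted largest to smallest: 4333, 1478, 652, 615, 233, 200 bp.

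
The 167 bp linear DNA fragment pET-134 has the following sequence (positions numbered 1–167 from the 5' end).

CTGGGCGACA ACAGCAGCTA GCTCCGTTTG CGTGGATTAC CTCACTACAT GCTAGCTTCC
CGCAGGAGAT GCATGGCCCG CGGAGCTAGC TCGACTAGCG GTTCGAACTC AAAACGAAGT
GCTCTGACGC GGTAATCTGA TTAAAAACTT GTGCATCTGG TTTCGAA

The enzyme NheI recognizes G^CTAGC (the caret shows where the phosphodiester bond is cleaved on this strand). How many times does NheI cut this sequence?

GCTAGC occurs starting at positions 17, 51, 85.
NheI cuts at 3 sites.

3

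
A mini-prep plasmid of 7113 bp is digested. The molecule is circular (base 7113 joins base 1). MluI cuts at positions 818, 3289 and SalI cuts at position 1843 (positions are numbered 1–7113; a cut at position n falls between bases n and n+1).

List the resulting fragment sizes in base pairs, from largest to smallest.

4642, 1446, 1025 bp

Combined cut positions (sorted): 818, 1843, 3289.
Circular molecule, 3 cuts → 3 fragments:
  1843 − 818 = 1025 bp
  3289 − 1843 = 1446 bp
  wrap: 7113 − 3289 + 818 = 4642 bp
Sorted largest to smallest: 4642, 1446, 1025 bp.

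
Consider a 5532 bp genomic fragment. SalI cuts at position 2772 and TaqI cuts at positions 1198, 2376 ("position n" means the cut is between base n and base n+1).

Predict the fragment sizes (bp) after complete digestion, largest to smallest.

2760, 1198, 1178, 396 bp

Combined cut positions (sorted): 1198, 2376, 2772.
Linear molecule, 3 cuts → 4 fragments:
  1198 − 0 = 1198 bp
  2376 − 1198 = 1178 bp
  2772 − 2376 = 396 bp
  5532 − 2772 = 2760 bp
Sorted largest to smallest: 2760, 1198, 1178, 396 bp.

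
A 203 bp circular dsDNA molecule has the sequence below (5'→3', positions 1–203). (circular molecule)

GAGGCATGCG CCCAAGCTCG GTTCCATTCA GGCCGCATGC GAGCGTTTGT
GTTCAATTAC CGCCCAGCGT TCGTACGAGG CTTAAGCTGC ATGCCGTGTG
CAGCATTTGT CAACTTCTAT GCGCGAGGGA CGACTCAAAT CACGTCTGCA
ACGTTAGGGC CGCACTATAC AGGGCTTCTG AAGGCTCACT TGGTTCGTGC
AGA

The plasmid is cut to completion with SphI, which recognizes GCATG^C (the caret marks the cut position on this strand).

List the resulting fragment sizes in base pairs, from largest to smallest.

118, 54, 31 bp

SphI sites (GCATGC) start at positions 4, 35, 89.
SphI cuts after base 5 of each site (before the last base), so after positions 8, 39, 93.
Circular molecule, 3 cuts → 3 fragments:
  9–39 → 31 bp
  40–93 → 54 bp
  94–203 then 1–8 → 110 + 8 = 118 bp
Sorted largest to smallest: 118, 54, 31 bp.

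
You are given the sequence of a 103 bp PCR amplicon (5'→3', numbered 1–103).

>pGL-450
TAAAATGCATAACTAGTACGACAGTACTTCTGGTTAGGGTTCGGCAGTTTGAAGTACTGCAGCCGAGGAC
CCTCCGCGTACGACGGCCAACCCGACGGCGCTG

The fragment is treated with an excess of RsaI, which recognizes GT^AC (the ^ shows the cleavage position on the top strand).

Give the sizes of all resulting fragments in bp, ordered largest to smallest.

RsaI sites (GTAC) start at positions 16, 24, 54, 78.
RsaI cuts after base 2 of each site, so after positions 17, 25, 55, 79.
Linear molecule, 4 cuts → 5 fragments:
  1–17 → 17 bp
  18–25 → 8 bp
  26–55 → 30 bp
  56–79 → 24 bp
  80–103 → 24 bp
Sorted largest to smallest: 30, 24, 24, 17, 8 bp.

30, 24, 24, 17, 8 bp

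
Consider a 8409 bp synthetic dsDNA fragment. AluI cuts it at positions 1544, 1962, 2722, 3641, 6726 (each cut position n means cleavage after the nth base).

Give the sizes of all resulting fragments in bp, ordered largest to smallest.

Linear molecule, 5 cuts → 6 fragments:
  1544 − 0 = 1544 bp
  1962 − 1544 = 418 bp
  2722 − 1962 = 760 bp
  3641 − 2722 = 919 bp
  6726 − 3641 = 3085 bp
  8409 − 6726 = 1683 bp
Sorted largest to smallest: 3085, 1683, 1544, 919, 760, 418 bp.

3085, 1683, 1544, 919, 760, 418 bp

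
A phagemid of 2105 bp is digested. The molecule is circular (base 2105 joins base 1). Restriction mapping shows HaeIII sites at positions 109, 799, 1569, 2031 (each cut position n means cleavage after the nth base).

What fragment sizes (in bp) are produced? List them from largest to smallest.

770, 690, 462, 183 bp

Circular molecule, 4 cuts → 4 fragments:
  799 − 109 = 690 bp
  1569 − 799 = 770 bp
  2031 − 1569 = 462 bp
  wrap: 2105 − 2031 + 109 = 183 bp
Sorted largest to smallest: 770, 690, 462, 183 bp.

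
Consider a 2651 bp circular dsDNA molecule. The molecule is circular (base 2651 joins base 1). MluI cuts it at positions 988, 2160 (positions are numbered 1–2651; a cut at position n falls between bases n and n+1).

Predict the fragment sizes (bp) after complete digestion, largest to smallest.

1479, 1172 bp

Circular molecule, 2 cuts → 2 fragments:
  2160 − 988 = 1172 bp
  wrap: 2651 − 2160 + 988 = 1479 bp
Sorted largest to smallest: 1479, 1172 bp.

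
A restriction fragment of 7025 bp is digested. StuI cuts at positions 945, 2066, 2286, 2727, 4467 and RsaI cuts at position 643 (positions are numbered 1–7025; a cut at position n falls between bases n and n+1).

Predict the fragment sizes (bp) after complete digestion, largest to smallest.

Combined cut positions (sorted): 643, 945, 2066, 2286, 2727, 4467.
Linear molecule, 6 cuts → 7 fragments:
  643 − 0 = 643 bp
  945 − 643 = 302 bp
  2066 − 945 = 1121 bp
  2286 − 2066 = 220 bp
  2727 − 2286 = 441 bp
  4467 − 2727 = 1740 bp
  7025 − 4467 = 2558 bp
Sorted largest to smallest: 2558, 1740, 1121, 643, 441, 302, 220 bp.

2558, 1740, 1121, 643, 441, 302, 220 bp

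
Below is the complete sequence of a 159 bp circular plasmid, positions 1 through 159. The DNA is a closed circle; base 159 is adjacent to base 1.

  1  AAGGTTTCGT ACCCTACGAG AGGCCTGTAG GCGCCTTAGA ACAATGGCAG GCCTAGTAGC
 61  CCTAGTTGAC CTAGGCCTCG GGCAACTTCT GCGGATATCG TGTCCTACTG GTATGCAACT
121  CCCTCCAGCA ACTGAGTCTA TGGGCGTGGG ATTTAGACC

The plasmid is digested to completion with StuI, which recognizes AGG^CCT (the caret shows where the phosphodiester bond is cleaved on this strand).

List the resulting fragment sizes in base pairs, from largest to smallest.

107, 28, 24 bp

StuI sites (AGGCCT) start at positions 21, 49, 73.
StuI cuts after base 3 of each site, so after positions 23, 51, 75.
Circular molecule, 3 cuts → 3 fragments:
  24–51 → 28 bp
  52–75 → 24 bp
  76–159 then 1–23 → 84 + 23 = 107 bp
Sorted largest to smallest: 107, 28, 24 bp.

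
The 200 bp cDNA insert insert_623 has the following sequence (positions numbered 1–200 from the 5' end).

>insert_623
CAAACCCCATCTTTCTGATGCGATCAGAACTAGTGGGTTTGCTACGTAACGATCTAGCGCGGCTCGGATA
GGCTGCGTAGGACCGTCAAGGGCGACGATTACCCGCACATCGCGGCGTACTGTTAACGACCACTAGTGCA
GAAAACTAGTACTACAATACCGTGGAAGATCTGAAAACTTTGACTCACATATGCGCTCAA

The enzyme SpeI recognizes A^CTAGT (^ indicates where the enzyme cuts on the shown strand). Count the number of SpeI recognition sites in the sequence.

ACTAGT occurs starting at positions 29, 132, 145.
SpeI cuts at 3 sites.

3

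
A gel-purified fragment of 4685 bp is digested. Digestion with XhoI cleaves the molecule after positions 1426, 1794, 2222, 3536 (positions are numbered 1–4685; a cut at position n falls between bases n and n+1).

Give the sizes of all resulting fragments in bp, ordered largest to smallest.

Linear molecule, 4 cuts → 5 fragments:
  1426 − 0 = 1426 bp
  1794 − 1426 = 368 bp
  2222 − 1794 = 428 bp
  3536 − 2222 = 1314 bp
  4685 − 3536 = 1149 bp
Sorted largest to smallest: 1426, 1314, 1149, 428, 368 bp.

1426, 1314, 1149, 428, 368 bp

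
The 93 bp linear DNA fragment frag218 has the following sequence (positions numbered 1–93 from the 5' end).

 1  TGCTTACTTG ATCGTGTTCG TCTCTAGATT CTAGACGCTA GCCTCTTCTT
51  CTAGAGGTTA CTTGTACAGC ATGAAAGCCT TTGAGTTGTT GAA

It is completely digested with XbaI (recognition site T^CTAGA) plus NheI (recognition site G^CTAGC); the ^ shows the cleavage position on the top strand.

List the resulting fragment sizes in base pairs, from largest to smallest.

43, 23, 13, 7, 7 bp

XbaI sites (TCTAGA) start at positions 23, 30, 50.
XbaI cuts after the first base of each site, so after positions 23, 30, 50.
The NheI site (GCTAGC) starts at position 37.
NheI cuts after the first base of each site, so after position 37.
Combined cut positions: 23, 30, 37, 50.
Linear molecule, 4 cuts → 5 fragments:
  1–23 → 23 bp
  24–30 → 7 bp
  31–37 → 7 bp
  38–50 → 13 bp
  51–93 → 43 bp
Sorted largest to smallest: 43, 23, 13, 7, 7 bp.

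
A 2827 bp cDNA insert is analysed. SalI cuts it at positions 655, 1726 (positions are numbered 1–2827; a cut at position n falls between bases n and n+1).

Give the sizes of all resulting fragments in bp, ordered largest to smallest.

1101, 1071, 655 bp

Linear molecule, 2 cuts → 3 fragments:
  655 − 0 = 655 bp
  1726 − 655 = 1071 bp
  2827 − 1726 = 1101 bp
Sorted largest to smallest: 1101, 1071, 655 bp.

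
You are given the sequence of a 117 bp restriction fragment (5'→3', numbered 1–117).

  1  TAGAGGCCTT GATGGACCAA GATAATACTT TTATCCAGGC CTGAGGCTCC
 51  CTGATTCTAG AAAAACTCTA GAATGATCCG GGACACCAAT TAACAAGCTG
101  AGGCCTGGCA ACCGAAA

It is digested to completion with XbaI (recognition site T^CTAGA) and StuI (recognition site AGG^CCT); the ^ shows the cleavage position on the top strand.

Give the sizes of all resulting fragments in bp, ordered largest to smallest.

36, 33, 17, 14, 11, 6 bp

XbaI sites (TCTAGA) start at positions 56, 67.
XbaI cuts after the first base of each site, so after positions 56, 67.
StuI sites (AGGCCT) start at positions 4, 37, 101.
StuI cuts after base 3 of each site, so after positions 6, 39, 103.
Combined cut positions: 6, 39, 56, 67, 103.
Linear molecule, 5 cuts → 6 fragments:
  1–6 → 6 bp
  7–39 → 33 bp
  40–56 → 17 bp
  57–67 → 11 bp
  68–103 → 36 bp
  104–117 → 14 bp
Sorted largest to smallest: 36, 33, 17, 14, 11, 6 bp.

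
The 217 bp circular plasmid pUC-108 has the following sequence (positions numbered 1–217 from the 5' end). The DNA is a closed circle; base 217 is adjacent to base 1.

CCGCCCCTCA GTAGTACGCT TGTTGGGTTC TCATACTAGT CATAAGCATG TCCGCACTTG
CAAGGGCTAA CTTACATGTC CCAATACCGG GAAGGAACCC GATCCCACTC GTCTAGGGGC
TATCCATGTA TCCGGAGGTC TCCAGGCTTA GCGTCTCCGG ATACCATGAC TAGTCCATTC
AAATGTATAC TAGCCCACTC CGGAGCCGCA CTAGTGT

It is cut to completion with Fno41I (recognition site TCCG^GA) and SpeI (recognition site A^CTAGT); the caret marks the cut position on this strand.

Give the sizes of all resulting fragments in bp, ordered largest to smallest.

Fno41I sites (TCCGGA) start at positions 131, 156, 199.
Fno41I cuts after base 4 of each site, so after positions 134, 159, 202.
SpeI sites (ACTAGT) start at positions 35, 169, 210.
SpeI cuts after the first base of each site, so after positions 35, 169, 210.
Combined cut positions: 35, 134, 159, 169, 202, 210.
Circular molecule, 6 cuts → 6 fragments:
  36–134 → 99 bp
  135–159 → 25 bp
  160–169 → 10 bp
  170–202 → 33 bp
  203–210 → 8 bp
  211–217 then 1–35 → 7 + 35 = 42 bp
Sorted largest to smallest: 99, 42, 33, 25, 10, 8 bp.

99, 42, 33, 25, 10, 8 bp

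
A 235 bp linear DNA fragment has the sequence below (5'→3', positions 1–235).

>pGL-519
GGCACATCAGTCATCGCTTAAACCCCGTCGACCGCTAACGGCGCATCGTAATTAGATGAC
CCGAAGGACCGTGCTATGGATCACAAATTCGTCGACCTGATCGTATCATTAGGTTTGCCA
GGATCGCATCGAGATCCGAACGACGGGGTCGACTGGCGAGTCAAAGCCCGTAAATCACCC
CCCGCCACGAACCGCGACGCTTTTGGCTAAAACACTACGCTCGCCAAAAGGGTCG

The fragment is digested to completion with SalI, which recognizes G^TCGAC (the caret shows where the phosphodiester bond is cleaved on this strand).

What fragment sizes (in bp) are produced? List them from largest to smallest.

SalI sites (GTCGAC) start at positions 27, 91, 148.
SalI cuts after the first base of each site, so after positions 27, 91, 148.
Linear molecule, 3 cuts → 4 fragments:
  1–27 → 27 bp
  28–91 → 64 bp
  92–148 → 57 bp
  149–235 → 87 bp
Sorted largest to smallest: 87, 64, 57, 27 bp.

87, 64, 57, 27 bp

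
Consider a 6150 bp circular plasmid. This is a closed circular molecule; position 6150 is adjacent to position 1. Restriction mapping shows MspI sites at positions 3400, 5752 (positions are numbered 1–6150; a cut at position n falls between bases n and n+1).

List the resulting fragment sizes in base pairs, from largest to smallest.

Circular molecule, 2 cuts → 2 fragments:
  5752 − 3400 = 2352 bp
  wrap: 6150 − 5752 + 3400 = 3798 bp
Sorted largest to smallest: 3798, 2352 bp.

3798, 2352 bp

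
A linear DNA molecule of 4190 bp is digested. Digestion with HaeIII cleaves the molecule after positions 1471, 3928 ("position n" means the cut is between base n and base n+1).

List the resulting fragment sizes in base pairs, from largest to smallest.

2457, 1471, 262 bp

Linear molecule, 2 cuts → 3 fragments:
  1471 − 0 = 1471 bp
  3928 − 1471 = 2457 bp
  4190 − 3928 = 262 bp
Sorted largest to smallest: 2457, 1471, 262 bp.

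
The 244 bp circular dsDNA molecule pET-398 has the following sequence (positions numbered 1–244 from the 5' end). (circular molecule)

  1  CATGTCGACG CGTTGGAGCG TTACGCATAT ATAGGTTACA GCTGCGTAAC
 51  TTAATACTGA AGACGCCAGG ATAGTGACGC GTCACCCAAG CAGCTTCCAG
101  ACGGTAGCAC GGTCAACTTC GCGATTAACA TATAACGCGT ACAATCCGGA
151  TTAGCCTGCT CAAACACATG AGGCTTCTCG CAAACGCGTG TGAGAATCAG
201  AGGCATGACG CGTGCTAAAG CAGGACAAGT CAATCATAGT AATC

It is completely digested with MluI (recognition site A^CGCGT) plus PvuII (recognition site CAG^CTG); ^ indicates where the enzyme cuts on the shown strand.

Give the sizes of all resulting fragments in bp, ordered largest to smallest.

MluI sites (ACGCGT) start at positions 8, 77, 135, 184, 208.
MluI cuts after the first base of each site, so after positions 8, 77, 135, 184, 208.
The PvuII site (CAGCTG) starts at position 39.
PvuII cuts after base 3 of each site, so after position 41.
Combined cut positions: 8, 41, 77, 135, 184, 208.
Circular molecule, 6 cuts → 6 fragments:
  9–41 → 33 bp
  42–77 → 36 bp
  78–135 → 58 bp
  136–184 → 49 bp
  185–208 → 24 bp
  209–244 then 1–8 → 36 + 8 = 44 bp
Sorted largest to smallest: 58, 49, 44, 36, 33, 24 bp.

58, 49, 44, 36, 33, 24 bp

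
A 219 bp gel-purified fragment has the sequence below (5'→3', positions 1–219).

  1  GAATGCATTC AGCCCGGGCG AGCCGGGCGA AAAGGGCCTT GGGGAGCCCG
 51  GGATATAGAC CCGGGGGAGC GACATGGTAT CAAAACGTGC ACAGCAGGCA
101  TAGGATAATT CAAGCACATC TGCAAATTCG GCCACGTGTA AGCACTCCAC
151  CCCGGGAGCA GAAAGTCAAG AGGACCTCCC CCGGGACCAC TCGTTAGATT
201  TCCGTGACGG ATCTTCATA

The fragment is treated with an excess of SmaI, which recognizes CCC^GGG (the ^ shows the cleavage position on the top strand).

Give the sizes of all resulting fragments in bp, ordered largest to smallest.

91, 37, 34, 29, 15, 13 bp

SmaI sites (CCCGGG) start at positions 13, 47, 60, 151, 180.
SmaI cuts after base 3 of each site, so after positions 15, 49, 62, 153, 182.
Linear molecule, 5 cuts → 6 fragments:
  1–15 → 15 bp
  16–49 → 34 bp
  50–62 → 13 bp
  63–153 → 91 bp
  154–182 → 29 bp
  183–219 → 37 bp
Sorted largest to smallest: 91, 37, 34, 29, 15, 13 bp.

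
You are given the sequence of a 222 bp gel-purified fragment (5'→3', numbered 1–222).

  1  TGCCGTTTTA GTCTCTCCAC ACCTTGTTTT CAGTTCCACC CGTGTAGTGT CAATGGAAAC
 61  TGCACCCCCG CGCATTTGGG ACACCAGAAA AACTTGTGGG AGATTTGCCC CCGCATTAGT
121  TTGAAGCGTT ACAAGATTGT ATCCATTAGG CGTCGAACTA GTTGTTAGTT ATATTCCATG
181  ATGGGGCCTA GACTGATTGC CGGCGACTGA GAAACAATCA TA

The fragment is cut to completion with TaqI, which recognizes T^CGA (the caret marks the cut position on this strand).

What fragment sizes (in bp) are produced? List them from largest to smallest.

153, 69 bp

The TaqI site (TCGA) starts at position 153.
TaqI cuts after the first base of each site, so after position 153.
Linear molecule, 1 cut → 2 fragments:
  1–153 → 153 bp
  154–222 → 69 bp
Sorted largest to smallest: 153, 69 bp.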